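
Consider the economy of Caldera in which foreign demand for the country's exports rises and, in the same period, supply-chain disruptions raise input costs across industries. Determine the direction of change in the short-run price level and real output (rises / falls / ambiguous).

Price level: rises; output: ambiguous

The first event is a positive demand shock: AD shifts right, which by itself pushes P up and Y up.
The second is an adverse supply shock: SRAS shifts left, which by itself pushes P up and Y down.
Both shocks push P up, so P rises. The two shocks push Y in opposite directions, so the effect on Y is ambiguous.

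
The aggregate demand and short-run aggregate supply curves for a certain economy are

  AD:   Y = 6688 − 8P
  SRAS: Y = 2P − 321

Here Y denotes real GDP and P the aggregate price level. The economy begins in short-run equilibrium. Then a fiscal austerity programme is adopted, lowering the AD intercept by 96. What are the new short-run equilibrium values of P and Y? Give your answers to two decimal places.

P = 691.30, Y = 1061.60

This is a negative demand shock: AD shifts left.
New AD: Y = 6592 − 8P.
Set AD = SRAS: 6592 − 8P = 2P − 321, so 6913 = 10P and P = 691.30.
Substituting into AD, Y = 1061.60.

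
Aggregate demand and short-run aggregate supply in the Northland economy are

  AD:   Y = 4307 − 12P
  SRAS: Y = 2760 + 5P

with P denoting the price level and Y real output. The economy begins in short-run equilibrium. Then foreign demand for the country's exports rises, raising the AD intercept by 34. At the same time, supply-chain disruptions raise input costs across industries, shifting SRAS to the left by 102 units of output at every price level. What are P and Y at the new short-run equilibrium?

After both shocks: AD is Y = 4341 − 12P and SRAS is Y = 2658 + 5P.
Setting them equal: 1683 = 17P, so P = 99.
Y = 4341 − 12·99 = 3153.

P = 99, Y = 3153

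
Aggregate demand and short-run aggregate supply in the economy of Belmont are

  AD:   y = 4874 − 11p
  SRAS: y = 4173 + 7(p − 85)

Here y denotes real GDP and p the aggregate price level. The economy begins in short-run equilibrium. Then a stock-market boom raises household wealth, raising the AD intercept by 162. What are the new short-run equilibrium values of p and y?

p = 81, y = 4145

This is a positive demand shock: AD shifts right.
New AD: y = 5036 − 11p.
SRAS can be written y = 3578 + 7p.
Set AD = SRAS: 5036 − 11p = 3578 + 7p, so 1458 = 18p and p = 81.
y = 5036 − 11·81 = 4145.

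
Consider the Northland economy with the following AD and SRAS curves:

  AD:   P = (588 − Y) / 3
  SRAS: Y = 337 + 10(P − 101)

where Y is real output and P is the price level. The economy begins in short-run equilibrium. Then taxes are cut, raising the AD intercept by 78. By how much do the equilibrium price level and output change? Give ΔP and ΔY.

This is a positive demand shock: AD shifts right.
New AD: Y = 666 − 3P.
SRAS can be written Y = 10P − 673.
Set AD = SRAS: 666 − 3P = 10P − 673, so 1339 = 13P and P = 103.
Y = 666 − 3·103 = 357.
Initially P = 97, Y = 297, so ΔP = +6 and ΔY = +60.

ΔP = +6, ΔY = +60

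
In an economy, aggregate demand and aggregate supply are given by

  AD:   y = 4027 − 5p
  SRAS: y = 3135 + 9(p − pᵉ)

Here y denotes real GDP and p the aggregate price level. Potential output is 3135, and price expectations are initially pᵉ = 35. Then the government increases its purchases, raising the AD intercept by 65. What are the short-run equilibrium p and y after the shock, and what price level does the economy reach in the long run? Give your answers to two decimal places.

Short run: p = 90.86, y = 3637.71. Long run: p = 191.40.

AD shifts right: new AD is y = 4092 − 5p. With pᵉ = 35, SRAS is y = 2820 + 9p.
Short run: 4092 − 5p = 2820 + 9p gives 1272 = 14p, so p = 90.86 and y = 4092 − 5p = 3637.71.
y = 3637.71 is above potential 3135; expectations adjust and SRAS shifts left until y = 3135.
Long run: on the new AD curve, 3135 = 4092 − 5p gives p = 191.40.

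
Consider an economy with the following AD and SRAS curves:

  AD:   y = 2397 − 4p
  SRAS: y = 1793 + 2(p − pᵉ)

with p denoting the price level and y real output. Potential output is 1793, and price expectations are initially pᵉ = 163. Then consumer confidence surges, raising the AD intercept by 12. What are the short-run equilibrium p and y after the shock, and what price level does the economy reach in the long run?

AD shifts right: new AD is y = 2409 − 4p. With pᵉ = 163, SRAS is y = 1467 + 2p.
Short run: 2409 − 4p = 1467 + 2p gives 942 = 6p, so p = 157 and y = 2409 − 4·157 = 1781.
y = 1781 is below potential 1793; expectations adjust and SRAS shifts right until y = 1793.
Long run: on the new AD curve, 1793 = 2409 − 4p gives p = 154.

Short run: p = 157, y = 1781. Long run: p = 154.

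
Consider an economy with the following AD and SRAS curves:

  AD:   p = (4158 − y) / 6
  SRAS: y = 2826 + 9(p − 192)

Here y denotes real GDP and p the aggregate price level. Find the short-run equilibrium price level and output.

p = 204, y = 2934

Write SRAS as y = 2826 + 9p − 1728 = 1098 + 9p.
Rearrange AD to y = 4158 − 6p.
Set AD = SRAS: 4158 − 6p = 1098 + 9p, so 3060 = 15p and p = 204.
Then y = 4158 − 6·204 = 2934.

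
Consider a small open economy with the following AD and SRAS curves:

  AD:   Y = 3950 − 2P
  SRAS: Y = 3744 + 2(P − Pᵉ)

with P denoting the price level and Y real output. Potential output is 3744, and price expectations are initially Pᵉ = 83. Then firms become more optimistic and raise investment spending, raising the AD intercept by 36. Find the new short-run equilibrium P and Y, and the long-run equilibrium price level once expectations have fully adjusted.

Short run: P = 102, Y = 3782. Long run: P = 121.

AD shifts right: new AD is Y = 3986 − 2P. With Pᵉ = 83, SRAS is Y = 3578 + 2P.
Short run: 3986 − 2P = 3578 + 2P gives 408 = 4P, so P = 102 and Y = 3986 − 2·102 = 3782.
Y = 3782 is above potential 3744; expectations adjust and SRAS shifts left until Y = 3744.
Long run: on the new AD curve, 3744 = 3986 − 2P gives P = 121.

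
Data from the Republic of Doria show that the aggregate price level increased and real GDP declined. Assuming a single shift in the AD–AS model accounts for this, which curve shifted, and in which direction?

P rose and Y fell. An AD shift moves P and Y in the same direction; an SRAS shift moves them in opposite directions.
Here P and Y moved in opposite directions, so the SRAS curve shifted.
Since Y fell, SRAS shifted left.

SRAS shifted left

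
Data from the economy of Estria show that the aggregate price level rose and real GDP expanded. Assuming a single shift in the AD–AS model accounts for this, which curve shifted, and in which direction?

P rose and Y rose. An AD shift moves P and Y in the same direction; an SRAS shift moves them in opposite directions.
Here P and Y moved in the same direction, so the AD curve shifted.
Since Y rose, AD shifted right.

AD shifted right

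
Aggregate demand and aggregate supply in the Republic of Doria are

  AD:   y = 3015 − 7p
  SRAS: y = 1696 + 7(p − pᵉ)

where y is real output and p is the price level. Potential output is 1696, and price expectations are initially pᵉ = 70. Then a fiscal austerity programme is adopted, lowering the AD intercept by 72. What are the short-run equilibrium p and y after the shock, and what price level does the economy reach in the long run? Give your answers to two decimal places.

AD shifts left: new AD is y = 2943 − 7p. With pᵉ = 70, SRAS is y = 1206 + 7p.
Short run: 2943 − 7p = 1206 + 7p gives 1737 = 14p, so p = 124.07 and y = 2943 − 7p = 2074.50.
y = 2074.50 is above potential 1696; expectations adjust and SRAS shifts left until y = 1696.
Long run: on the new AD curve, 1696 = 2943 − 7p gives p = 178.14.

Short run: p = 124.07, y = 2074.50. Long run: p = 178.14.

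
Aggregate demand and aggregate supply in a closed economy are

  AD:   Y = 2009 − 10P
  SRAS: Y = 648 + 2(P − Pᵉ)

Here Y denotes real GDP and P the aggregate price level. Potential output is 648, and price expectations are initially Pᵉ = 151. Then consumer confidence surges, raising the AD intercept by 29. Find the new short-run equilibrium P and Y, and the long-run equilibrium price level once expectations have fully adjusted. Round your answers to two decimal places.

AD shifts right: new AD is Y = 2038 − 10P. With Pᵉ = 151, SRAS is Y = 346 + 2P.
Short run: 2038 − 10P = 346 + 2P gives 1692 = 12P, so P = 141.00 and Y = 2038 − 10P = 628.00.
Y = 628.00 is below potential 648; expectations adjust and SRAS shifts right until Y = 648.
Long run: on the new AD curve, 648 = 2038 − 10P gives P = 139.00.

Short run: P = 141.00, Y = 628.00. Long run: P = 139.00.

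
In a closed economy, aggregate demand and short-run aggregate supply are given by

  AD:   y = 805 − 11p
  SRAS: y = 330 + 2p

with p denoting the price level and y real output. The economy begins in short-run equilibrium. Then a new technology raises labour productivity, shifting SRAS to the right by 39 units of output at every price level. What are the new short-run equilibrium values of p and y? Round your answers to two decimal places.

This is a positive supply shock: SRAS shifts right.
New SRAS: y = 369 + 2p.
Set AD = SRAS: 805 − 11p = 369 + 2p, so 436 = 13p and p = 33.54.
Substituting into AD, y = 436.08.

p = 33.54, y = 436.08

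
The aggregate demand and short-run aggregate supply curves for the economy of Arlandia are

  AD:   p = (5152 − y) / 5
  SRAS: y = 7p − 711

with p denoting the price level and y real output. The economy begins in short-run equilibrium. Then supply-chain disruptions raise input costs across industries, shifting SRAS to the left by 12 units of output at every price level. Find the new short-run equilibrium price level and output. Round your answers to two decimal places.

p = 489.58, y = 2704.08

This is a negative supply shock: SRAS shifts left.
New SRAS: y = 7p − 723.
Set AD = SRAS: 5152 − 5p = 7p − 723, so 5875 = 12p and p = 489.58.
Substituting into AD, y = 2704.08.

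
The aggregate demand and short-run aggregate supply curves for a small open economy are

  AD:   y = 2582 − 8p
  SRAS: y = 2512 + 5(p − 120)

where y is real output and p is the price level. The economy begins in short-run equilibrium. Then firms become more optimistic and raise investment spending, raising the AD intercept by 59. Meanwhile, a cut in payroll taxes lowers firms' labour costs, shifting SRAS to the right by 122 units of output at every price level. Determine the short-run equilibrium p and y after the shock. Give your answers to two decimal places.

After both shocks: AD is y = 2641 − 8p and SRAS is y = 2034 + 5p.
Setting them equal: 607 = 13p, so p = 46.69.
Substituting into AD, y = 2267.46.

p = 46.69, y = 2267.46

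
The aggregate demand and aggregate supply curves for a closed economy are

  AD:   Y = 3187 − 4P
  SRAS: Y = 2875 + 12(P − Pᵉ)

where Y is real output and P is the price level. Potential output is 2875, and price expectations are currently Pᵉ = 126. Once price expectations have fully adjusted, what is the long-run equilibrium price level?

Long-run P = 78

Short run: with Pᵉ = 126, SRAS is Y = 1363 + 12P. Setting AD = SRAS gives 1824 = 16P, so P = 114 and Y = 3187 − 4·114 = 2731.
Output 2731 is below potential 2875, so over time expected prices fall and SRAS shifts right until Y returns to 2875.
Long run: Y = 2875 on the AD curve gives 2875 = 3187 − 4P, so P = 78.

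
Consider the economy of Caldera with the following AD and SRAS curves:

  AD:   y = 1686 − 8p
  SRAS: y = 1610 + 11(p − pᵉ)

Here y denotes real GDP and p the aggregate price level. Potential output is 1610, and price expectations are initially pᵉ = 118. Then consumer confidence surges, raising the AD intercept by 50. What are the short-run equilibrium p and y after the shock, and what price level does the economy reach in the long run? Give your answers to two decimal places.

Short run: p = 74.95, y = 1136.42. Long run: p = 15.75.

AD shifts right: new AD is y = 1736 − 8p. With pᵉ = 118, SRAS is y = 312 + 11p.
Short run: 1736 − 8p = 312 + 11p gives 1424 = 19p, so p = 74.95 and y = 1736 − 8p = 1136.42.
y = 1136.42 is below potential 1610; expectations adjust and SRAS shifts right until y = 1610.
Long run: on the new AD curve, 1610 = 1736 − 8p gives p = 15.75.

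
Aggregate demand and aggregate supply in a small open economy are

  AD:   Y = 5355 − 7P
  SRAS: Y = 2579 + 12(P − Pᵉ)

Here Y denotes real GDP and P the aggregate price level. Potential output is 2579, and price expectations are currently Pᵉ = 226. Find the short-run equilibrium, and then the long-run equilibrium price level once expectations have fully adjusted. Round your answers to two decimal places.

Short run: with Pᵉ = 226, SRAS is Y = 12P − 133. Setting AD = SRAS gives 5488 = 19P, so P = 288.84 and Y = 5355 − 7P = 3333.11.
Output 3333.11 is above potential 2579, so over time expected prices rise and SRAS shifts left until Y returns to 2579.
Long run: Y = 2579 on the AD curve gives 2579 = 5355 − 7P, so P = 396.57.

Short run: P = 288.84, Y = 3333.11. Long run: P = 396.57.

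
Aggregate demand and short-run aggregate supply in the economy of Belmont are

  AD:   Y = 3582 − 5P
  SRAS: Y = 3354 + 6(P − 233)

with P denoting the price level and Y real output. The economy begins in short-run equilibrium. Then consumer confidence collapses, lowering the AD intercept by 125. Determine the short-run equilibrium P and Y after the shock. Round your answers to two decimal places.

This is a negative demand shock: AD shifts left.
New AD: Y = 3457 − 5P.
SRAS can be written Y = 1956 + 6P.
Set AD = SRAS: 3457 − 5P = 1956 + 6P, so 1501 = 11P and P = 136.45.
Substituting into AD, Y = 2774.73.

P = 136.45, Y = 2774.73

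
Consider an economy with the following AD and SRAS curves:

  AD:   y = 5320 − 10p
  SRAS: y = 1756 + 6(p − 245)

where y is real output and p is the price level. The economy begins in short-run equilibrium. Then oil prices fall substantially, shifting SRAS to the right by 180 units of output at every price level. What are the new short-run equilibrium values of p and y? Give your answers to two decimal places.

This is a positive supply shock: SRAS shifts right.
New SRAS: y = 466 + 6p.
Set AD = SRAS: 5320 − 10p = 466 + 6p, so 4854 = 16p and p = 303.38.
Substituting into AD, y = 2286.25.

p = 303.38, y = 2286.25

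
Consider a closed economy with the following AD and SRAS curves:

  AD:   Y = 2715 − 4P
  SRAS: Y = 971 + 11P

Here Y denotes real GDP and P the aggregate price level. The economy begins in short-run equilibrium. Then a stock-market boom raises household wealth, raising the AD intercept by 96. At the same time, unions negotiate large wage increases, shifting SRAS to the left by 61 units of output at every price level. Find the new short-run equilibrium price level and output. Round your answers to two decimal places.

After both shocks: AD is Y = 2811 − 4P and SRAS is Y = 910 + 11P.
Setting them equal: 1901 = 15P, so P = 126.73.
Substituting into AD, Y = 2304.07.

P = 126.73, Y = 2304.07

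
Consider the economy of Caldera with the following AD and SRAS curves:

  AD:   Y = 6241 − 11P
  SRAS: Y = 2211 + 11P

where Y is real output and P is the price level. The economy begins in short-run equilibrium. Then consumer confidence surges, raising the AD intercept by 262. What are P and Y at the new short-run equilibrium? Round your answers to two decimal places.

P = 195.09, Y = 4357.00

This is a positive demand shock: AD shifts right.
New AD: Y = 6503 − 11P.
Set AD = SRAS: 6503 − 11P = 2211 + 11P, so 4292 = 22P and P = 195.09.
Substituting into AD, Y = 4357.00.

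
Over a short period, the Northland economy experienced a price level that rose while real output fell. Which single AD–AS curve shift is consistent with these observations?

SRAS shifted left

P rose and Y fell. An AD shift moves P and Y in the same direction; an SRAS shift moves them in opposite directions.
Here P and Y moved in opposite directions, so the SRAS curve shifted.
Since Y fell, SRAS shifted left.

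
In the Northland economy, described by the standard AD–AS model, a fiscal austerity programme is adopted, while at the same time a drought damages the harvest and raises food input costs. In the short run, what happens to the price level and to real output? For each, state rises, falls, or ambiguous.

Price level: ambiguous; output: falls

The first event is a negative demand shock: AD shifts left, which by itself pushes P down and Y down.
The second is an adverse supply shock: SRAS shifts left, which by itself pushes P up and Y down.
The two shocks push P in opposite directions, so the effect on P is ambiguous. Both shocks push Y down, so Y falls.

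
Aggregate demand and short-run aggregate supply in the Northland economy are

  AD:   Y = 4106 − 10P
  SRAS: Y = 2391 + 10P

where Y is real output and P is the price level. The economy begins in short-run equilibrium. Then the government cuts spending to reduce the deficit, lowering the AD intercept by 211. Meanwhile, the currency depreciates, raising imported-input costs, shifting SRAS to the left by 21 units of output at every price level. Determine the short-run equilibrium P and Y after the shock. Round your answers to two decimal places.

P = 76.25, Y = 3132.50

After both shocks: AD is Y = 3895 − 10P and SRAS is Y = 2370 + 10P.
Setting them equal: 1525 = 20P, so P = 76.25.
Substituting into AD, Y = 3132.50.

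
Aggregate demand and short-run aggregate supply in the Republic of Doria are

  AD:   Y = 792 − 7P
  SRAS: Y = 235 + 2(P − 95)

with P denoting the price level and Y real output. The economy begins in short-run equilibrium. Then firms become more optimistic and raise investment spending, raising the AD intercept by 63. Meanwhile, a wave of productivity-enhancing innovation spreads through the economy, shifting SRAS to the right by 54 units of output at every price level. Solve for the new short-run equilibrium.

After both shocks: AD is Y = 855 − 7P and SRAS is Y = 99 + 2P.
Setting them equal: 756 = 9P, so P = 84.
Y = 855 − 7·84 = 267.

P = 84, Y = 267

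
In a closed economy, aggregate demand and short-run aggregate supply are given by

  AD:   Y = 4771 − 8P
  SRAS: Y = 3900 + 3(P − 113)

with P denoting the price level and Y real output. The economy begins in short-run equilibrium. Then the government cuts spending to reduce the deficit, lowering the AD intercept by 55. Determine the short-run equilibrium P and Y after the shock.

This is a negative demand shock: AD shifts left.
New AD: Y = 4716 − 8P.
SRAS can be written Y = 3561 + 3P.
Set AD = SRAS: 4716 − 8P = 3561 + 3P, so 1155 = 11P and P = 105.
Y = 4716 − 8·105 = 3876.

P = 105, Y = 3876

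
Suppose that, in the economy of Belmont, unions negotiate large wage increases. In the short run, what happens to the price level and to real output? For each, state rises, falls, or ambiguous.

This is an adverse supply shock: SRAS shifts left.
Moving along the downward-sloping AD curve, P rises and Y falls.

Price level: rises; output: falls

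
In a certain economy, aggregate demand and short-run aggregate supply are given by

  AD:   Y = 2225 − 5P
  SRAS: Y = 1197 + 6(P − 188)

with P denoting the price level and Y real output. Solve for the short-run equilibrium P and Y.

Write SRAS as Y = 1197 + 6P − 1128 = 69 + 6P.
Set AD = SRAS: 2225 − 5P = 69 + 6P, so 2156 = 11P and P = 196.
Then Y = 2225 − 5·196 = 1245.

P = 196, Y = 1245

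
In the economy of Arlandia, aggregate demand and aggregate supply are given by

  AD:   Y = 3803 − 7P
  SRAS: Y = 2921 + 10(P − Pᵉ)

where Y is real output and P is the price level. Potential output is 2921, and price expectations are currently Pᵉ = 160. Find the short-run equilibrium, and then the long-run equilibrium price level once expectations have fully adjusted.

Short run: with Pᵉ = 160, SRAS is Y = 1321 + 10P. Setting AD = SRAS gives 2482 = 17P, so P = 146 and Y = 3803 − 7·146 = 2781.
Output 2781 is below potential 2921, so over time expected prices fall and SRAS shifts right until Y returns to 2921.
Long run: Y = 2921 on the AD curve gives 2921 = 3803 − 7P, so P = 126.

Short run: P = 146, Y = 2781. Long run: P = 126.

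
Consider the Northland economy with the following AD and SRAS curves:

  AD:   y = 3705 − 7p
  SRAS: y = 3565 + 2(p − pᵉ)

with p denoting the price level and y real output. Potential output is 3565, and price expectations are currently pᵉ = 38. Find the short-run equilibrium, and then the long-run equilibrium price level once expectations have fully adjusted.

Short run: with pᵉ = 38, SRAS is y = 3489 + 2p. Setting AD = SRAS gives 216 = 9p, so p = 24 and y = 3705 − 7·24 = 3537.
Output 3537 is below potential 3565, so over time expected prices fall and SRAS shifts right until y returns to 3565.
Long run: y = 3565 on the AD curve gives 3565 = 3705 − 7p, so p = 20.

Short run: p = 24, y = 3537. Long run: p = 20.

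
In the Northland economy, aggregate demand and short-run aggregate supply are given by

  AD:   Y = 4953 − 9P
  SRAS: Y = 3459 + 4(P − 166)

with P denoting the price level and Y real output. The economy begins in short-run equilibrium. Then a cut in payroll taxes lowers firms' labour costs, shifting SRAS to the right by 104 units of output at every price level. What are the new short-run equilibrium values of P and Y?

P = 158, Y = 3531

This is a positive supply shock: SRAS shifts right.
New SRAS: Y = 2899 + 4P.
Set AD = SRAS: 4953 − 9P = 2899 + 4P, so 2054 = 13P and P = 158.
Y = 4953 − 9·158 = 3531.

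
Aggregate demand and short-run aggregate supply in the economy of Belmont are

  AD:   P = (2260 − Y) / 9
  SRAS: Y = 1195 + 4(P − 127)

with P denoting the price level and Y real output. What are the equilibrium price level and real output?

Write SRAS as Y = 1195 + 4P − 508 = 687 + 4P.
Rearrange AD to Y = 2260 − 9P.
Set AD = SRAS: 2260 − 9P = 687 + 4P, so 1573 = 13P and P = 121.
Then Y = 2260 − 9·121 = 1171.

P = 121, Y = 1171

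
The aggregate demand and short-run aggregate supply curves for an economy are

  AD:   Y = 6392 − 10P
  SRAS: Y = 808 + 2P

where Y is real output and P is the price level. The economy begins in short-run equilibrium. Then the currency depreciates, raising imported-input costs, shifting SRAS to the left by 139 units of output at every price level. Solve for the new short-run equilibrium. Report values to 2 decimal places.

This is a negative supply shock: SRAS shifts left.
New SRAS: Y = 669 + 2P.
Set AD = SRAS: 6392 − 10P = 669 + 2P, so 5723 = 12P and P = 476.92.
Substituting into AD, Y = 1622.83.

P = 476.92, Y = 1622.83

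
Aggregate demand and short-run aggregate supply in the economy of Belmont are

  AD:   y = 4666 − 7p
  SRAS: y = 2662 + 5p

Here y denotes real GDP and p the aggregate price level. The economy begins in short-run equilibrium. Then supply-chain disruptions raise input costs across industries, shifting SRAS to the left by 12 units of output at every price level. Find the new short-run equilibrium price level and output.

This is a negative supply shock: SRAS shifts left.
New SRAS: y = 2650 + 5p.
Set AD = SRAS: 4666 − 7p = 2650 + 5p, so 2016 = 12p and p = 168.
y = 4666 − 7·168 = 3490.

p = 168, y = 3490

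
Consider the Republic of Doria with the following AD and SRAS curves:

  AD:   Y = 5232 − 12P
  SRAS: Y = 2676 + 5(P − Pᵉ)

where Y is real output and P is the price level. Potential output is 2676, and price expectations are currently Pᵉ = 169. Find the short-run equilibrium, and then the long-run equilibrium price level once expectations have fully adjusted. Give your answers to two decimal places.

Short run: with Pᵉ = 169, SRAS is Y = 1831 + 5P. Setting AD = SRAS gives 3401 = 17P, so P = 200.06 and Y = 5232 − 12P = 2831.29.
Output 2831.29 is above potential 2676, so over time expected prices rise and SRAS shifts left until Y returns to 2676.
Long run: Y = 2676 on the AD curve gives 2676 = 5232 − 12P, so P = 213.00.

Short run: P = 200.06, Y = 2831.29. Long run: P = 213.00.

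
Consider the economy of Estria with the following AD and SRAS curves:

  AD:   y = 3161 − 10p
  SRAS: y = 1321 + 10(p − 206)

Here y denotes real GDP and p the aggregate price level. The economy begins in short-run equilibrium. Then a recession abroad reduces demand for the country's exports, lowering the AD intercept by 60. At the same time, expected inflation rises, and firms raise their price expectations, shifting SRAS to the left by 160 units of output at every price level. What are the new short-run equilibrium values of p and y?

After both shocks: AD is y = 3101 − 10p and SRAS is y = 10p − 899.
Setting them equal: 4000 = 20p, so p = 200.
y = 3101 − 10·200 = 1101.

p = 200, y = 1101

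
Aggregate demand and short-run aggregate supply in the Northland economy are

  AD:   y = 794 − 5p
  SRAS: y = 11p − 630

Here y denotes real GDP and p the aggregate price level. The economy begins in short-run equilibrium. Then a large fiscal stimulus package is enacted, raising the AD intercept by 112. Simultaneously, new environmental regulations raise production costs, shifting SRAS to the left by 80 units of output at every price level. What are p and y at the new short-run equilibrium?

After both shocks: AD is y = 906 − 5p and SRAS is y = 11p − 710.
Setting them equal: 1616 = 16p, so p = 101.
y = 906 − 5·101 = 401.

p = 101, y = 401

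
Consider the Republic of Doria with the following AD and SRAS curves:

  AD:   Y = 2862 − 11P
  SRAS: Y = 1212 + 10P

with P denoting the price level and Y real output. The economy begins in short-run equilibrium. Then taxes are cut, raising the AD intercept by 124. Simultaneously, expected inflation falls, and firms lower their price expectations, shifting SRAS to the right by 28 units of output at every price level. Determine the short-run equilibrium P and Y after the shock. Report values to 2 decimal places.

After both shocks: AD is Y = 2986 − 11P and SRAS is Y = 1240 + 10P.
Setting them equal: 1746 = 21P, so P = 83.14.
Substituting into AD, Y = 2071.43.

P = 83.14, Y = 2071.43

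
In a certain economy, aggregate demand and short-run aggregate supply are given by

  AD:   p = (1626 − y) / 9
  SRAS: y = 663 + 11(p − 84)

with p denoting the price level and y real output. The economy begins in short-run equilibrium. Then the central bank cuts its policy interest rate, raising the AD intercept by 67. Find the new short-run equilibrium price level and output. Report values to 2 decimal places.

p = 97.70, y = 813.70

This is a positive demand shock: AD shifts right.
New AD: y = 1693 − 9p.
SRAS can be written y = 11p − 261.
Set AD = SRAS: 1693 − 9p = 11p − 261, so 1954 = 20p and p = 97.70.
Substituting into AD, y = 813.70.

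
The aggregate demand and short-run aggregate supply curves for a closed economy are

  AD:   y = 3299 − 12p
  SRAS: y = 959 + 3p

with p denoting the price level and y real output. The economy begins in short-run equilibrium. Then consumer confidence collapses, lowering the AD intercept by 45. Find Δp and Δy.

Δp = -3, Δy = -9

This is a negative demand shock: AD shifts left.
New AD: y = 3254 − 12p.
Set AD = SRAS: 3254 − 12p = 959 + 3p, so 2295 = 15p and p = 153.
y = 3254 − 12·153 = 1418.
Initially p = 156, y = 1427, so Δp = -3 and Δy = -9.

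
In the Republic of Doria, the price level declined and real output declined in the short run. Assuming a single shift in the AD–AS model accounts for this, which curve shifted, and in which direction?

AD shifted left

P fell and Y fell. An AD shift moves P and Y in the same direction; an SRAS shift moves them in opposite directions.
Here P and Y moved in the same direction, so the AD curve shifted.
Since Y fell, AD shifted left.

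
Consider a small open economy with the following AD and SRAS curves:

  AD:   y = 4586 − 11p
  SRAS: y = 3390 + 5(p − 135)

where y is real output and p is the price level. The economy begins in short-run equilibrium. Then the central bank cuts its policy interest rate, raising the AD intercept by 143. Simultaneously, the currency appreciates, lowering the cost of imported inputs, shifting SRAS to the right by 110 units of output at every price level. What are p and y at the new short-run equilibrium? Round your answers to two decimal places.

p = 119.00, y = 3420.00

After both shocks: AD is y = 4729 − 11p and SRAS is y = 2825 + 5p.
Setting them equal: 1904 = 16p, so p = 119.00.
Substituting into AD, y = 3420.00.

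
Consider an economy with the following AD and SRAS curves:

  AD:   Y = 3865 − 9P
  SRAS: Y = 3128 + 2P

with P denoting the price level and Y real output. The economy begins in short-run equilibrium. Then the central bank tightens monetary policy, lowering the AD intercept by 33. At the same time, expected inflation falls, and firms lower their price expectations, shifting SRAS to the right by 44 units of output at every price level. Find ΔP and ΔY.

After both shocks: AD is Y = 3832 − 9P and SRAS is Y = 3172 + 2P.
Setting them equal: 660 = 11P, so P = 60.
Y = 3832 − 9·60 = 3292.
Initially P = 67, Y = 3262, so ΔP = -7 and ΔY = +30.

ΔP = -7, ΔY = +30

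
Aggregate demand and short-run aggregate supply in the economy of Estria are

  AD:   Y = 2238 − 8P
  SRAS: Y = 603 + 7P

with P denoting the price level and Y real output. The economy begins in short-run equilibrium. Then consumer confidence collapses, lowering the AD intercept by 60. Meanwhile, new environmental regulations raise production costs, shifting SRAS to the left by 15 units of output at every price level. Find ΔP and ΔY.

ΔP = -3, ΔY = -36

After both shocks: AD is Y = 2178 − 8P and SRAS is Y = 588 + 7P.
Setting them equal: 1590 = 15P, so P = 106.
Y = 2178 − 8·106 = 1330.
Initially P = 109, Y = 1366, so ΔP = -3 and ΔY = -36.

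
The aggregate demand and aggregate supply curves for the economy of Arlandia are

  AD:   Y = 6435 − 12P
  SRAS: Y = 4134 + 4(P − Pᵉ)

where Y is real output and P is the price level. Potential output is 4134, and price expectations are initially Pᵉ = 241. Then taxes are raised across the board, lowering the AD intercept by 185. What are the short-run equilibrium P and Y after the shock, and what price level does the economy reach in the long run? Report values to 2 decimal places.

Short run: P = 192.50, Y = 3940.00. Long run: P = 176.33.

AD shifts left: new AD is Y = 6250 − 12P. With Pᵉ = 241, SRAS is Y = 3170 + 4P.
Short run: 6250 − 12P = 3170 + 4P gives 3080 = 16P, so P = 192.50 and Y = 6250 − 12P = 3940.00.
Y = 3940.00 is below potential 4134; expectations adjust and SRAS shifts right until Y = 4134.
Long run: on the new AD curve, 4134 = 6250 − 12P gives P = 176.33.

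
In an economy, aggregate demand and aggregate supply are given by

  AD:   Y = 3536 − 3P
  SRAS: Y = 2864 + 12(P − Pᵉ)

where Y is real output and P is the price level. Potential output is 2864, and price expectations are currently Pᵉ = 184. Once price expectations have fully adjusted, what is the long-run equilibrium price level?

Short run: with Pᵉ = 184, SRAS is Y = 656 + 12P. Setting AD = SRAS gives 2880 = 15P, so P = 192 and Y = 3536 − 3·192 = 2960.
Output 2960 is above potential 2864, so over time expected prices rise and SRAS shifts left until Y returns to 2864.
Long run: Y = 2864 on the AD curve gives 2864 = 3536 − 3P, so P = 224.

Long-run P = 224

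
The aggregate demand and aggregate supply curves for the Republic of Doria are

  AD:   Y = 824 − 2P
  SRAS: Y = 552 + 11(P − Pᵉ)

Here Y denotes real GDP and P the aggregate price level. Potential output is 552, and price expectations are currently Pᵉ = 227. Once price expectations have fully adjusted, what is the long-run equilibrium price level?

Short run: with Pᵉ = 227, SRAS is Y = 11P − 1945. Setting AD = SRAS gives 2769 = 13P, so P = 213 and Y = 824 − 2·213 = 398.
Output 398 is below potential 552, so over time expected prices fall and SRAS shifts right until Y returns to 552.
Long run: Y = 552 on the AD curve gives 552 = 824 − 2P, so P = 136.

Long-run P = 136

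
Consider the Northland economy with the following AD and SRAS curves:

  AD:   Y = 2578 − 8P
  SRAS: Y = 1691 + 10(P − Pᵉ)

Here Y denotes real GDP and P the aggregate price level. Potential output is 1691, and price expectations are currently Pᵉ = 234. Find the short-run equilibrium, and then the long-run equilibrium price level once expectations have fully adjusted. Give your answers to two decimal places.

Short run: with Pᵉ = 234, SRAS is Y = 10P − 649. Setting AD = SRAS gives 3227 = 18P, so P = 179.28 and Y = 2578 − 8P = 1143.78.
Output 1143.78 is below potential 1691, so over time expected prices fall and SRAS shifts right until Y returns to 1691.
Long run: Y = 1691 on the AD curve gives 1691 = 2578 − 8P, so P = 110.88.

Short run: P = 179.28, Y = 1143.78. Long run: P = 110.88.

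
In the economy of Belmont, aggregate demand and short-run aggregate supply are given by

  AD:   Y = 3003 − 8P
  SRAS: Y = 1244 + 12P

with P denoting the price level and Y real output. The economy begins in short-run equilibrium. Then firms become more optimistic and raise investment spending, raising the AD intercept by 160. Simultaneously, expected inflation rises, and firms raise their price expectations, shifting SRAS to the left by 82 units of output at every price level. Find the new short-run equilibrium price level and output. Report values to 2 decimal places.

P = 100.05, Y = 2362.60

After both shocks: AD is Y = 3163 − 8P and SRAS is Y = 1162 + 12P.
Setting them equal: 2001 = 20P, so P = 100.05.
Substituting into AD, Y = 2362.60.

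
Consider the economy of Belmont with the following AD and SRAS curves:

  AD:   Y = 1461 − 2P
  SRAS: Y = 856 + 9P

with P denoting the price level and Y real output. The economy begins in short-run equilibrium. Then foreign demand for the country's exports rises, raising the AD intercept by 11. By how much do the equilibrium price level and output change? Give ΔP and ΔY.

ΔP = +1, ΔY = +9

This is a positive demand shock: AD shifts right.
New AD: Y = 1472 − 2P.
Set AD = SRAS: 1472 − 2P = 856 + 9P, so 616 = 11P and P = 56.
Y = 1472 − 2·56 = 1360.
Initially P = 55, Y = 1351, so ΔP = +1 and ΔY = +9.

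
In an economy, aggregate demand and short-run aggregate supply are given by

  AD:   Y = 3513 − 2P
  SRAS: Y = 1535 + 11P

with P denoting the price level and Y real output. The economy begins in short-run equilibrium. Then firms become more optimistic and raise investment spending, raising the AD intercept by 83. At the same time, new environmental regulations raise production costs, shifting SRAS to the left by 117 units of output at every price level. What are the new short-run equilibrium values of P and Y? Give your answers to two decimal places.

P = 167.54, Y = 3260.92

After both shocks: AD is Y = 3596 − 2P and SRAS is Y = 1418 + 11P.
Setting them equal: 2178 = 13P, so P = 167.54.
Substituting into AD, Y = 3260.92.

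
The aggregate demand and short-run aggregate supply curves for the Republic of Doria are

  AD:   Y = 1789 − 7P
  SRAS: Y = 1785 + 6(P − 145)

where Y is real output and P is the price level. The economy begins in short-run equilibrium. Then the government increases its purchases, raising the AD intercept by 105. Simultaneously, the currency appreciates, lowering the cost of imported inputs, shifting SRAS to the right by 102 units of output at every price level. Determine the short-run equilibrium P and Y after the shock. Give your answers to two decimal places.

After both shocks: AD is Y = 1894 − 7P and SRAS is Y = 1017 + 6P.
Setting them equal: 877 = 13P, so P = 67.46.
Substituting into AD, Y = 1421.77.

P = 67.46, Y = 1421.77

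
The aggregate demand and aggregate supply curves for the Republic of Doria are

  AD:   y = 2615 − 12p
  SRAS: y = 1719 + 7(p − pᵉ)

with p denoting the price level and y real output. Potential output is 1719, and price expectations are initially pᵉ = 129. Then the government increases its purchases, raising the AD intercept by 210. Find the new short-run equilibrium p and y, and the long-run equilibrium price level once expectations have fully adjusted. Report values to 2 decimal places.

Short run: p = 105.74, y = 1556.16. Long run: p = 92.17.

AD shifts right: new AD is y = 2825 − 12p. With pᵉ = 129, SRAS is y = 816 + 7p.
Short run: 2825 − 12p = 816 + 7p gives 2009 = 19p, so p = 105.74 and y = 2825 − 12p = 1556.16.
y = 1556.16 is below potential 1719; expectations adjust and SRAS shifts right until y = 1719.
Long run: on the new AD curve, 1719 = 2825 − 12p gives p = 92.17.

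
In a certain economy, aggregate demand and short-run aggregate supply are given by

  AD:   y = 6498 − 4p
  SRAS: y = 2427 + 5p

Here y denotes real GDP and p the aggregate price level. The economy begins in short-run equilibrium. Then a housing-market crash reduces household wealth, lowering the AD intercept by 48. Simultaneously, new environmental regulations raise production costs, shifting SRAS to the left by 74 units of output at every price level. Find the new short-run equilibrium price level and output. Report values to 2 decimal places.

After both shocks: AD is y = 6450 − 4p and SRAS is y = 2353 + 5p.
Setting them equal: 4097 = 9p, so p = 455.22.
Substituting into AD, y = 4629.11.

p = 455.22, y = 4629.11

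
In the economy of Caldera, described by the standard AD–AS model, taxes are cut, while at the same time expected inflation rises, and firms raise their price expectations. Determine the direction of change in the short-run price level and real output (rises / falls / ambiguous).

Price level: rises; output: ambiguous

The first event is a positive demand shock: AD shifts right, which by itself pushes P up and Y up.
The second is an adverse supply shock: SRAS shifts left, which by itself pushes P up and Y down.
Both shocks push P up, so P rises. The two shocks push Y in opposite directions, so the effect on Y is ambiguous.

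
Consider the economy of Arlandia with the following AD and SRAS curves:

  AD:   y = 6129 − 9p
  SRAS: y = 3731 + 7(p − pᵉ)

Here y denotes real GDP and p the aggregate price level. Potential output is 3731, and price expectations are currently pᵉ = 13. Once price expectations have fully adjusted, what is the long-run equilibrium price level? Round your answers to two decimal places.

Long-run p = 266.44

Short run: with pᵉ = 13, SRAS is y = 3640 + 7p. Setting AD = SRAS gives 2489 = 16p, so p = 155.56 and y = 6129 − 9p = 4728.94.
Output 4728.94 is above potential 3731, so over time expected prices rise and SRAS shifts left until y returns to 3731.
Long run: y = 3731 on the AD curve gives 3731 = 6129 − 9p, so p = 266.44.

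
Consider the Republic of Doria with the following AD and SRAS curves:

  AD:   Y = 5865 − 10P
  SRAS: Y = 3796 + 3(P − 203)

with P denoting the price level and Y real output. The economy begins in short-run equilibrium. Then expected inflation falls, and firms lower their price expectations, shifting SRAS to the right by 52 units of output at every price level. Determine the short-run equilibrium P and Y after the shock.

P = 202, Y = 3845

This is a positive supply shock: SRAS shifts right.
New SRAS: Y = 3239 + 3P.
Set AD = SRAS: 5865 − 10P = 3239 + 3P, so 2626 = 13P and P = 202.
Y = 5865 − 10·202 = 3845.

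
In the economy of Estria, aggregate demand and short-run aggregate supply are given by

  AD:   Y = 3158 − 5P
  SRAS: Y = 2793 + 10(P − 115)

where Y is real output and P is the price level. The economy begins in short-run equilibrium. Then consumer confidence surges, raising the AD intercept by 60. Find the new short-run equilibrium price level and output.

This is a positive demand shock: AD shifts right.
New AD: Y = 3218 − 5P.
SRAS can be written Y = 1643 + 10P.
Set AD = SRAS: 3218 − 5P = 1643 + 10P, so 1575 = 15P and P = 105.
Y = 3218 − 5·105 = 2693.

P = 105, Y = 2693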